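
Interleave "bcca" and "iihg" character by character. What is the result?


Interleaving "bcca" and "iihg":
  Position 0: 'b' from first, 'i' from second => "bi"
  Position 1: 'c' from first, 'i' from second => "ci"
  Position 2: 'c' from first, 'h' from second => "ch"
  Position 3: 'a' from first, 'g' from second => "ag"
Result: bicichag

bicichag


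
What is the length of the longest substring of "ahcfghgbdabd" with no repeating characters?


Input: "ahcfghgbdabd"
Sliding window (track last position of each char):
  Position 0 ('a'): window [0,0] length 1 -- new best
  Position 1 ('h'): window [0,1] length 2 -- new best
  Position 2 ('c'): window [0,2] length 3 -- new best
  Position 3 ('f'): window [0,3] length 4 -- new best
  Position 4 ('g'): window [0,4] length 5 -- new best
  Position 5 ('h'): repeat (last at 1), move window start to 2
  Position 5 ('h'): window [2,5] length 4
  Position 6 ('g'): repeat (last at 4), move window start to 5
  Position 6 ('g'): window [5,6] length 2
  Position 7 ('b'): window [5,7] length 3
  Position 8 ('d'): window [5,8] length 4
  Position 9 ('a'): window [5,9] length 5
  Position 10 ('b'): repeat (last at 7), move window start to 8
  Position 10 ('b'): window [8,10] length 3
  Position 11 ('d'): repeat (last at 8), move window start to 9
  Position 11 ('d'): window [9,11] length 3
Longest substring with no repeats: "ahcfg" with length 5

5


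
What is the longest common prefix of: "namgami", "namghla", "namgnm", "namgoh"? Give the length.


Words: namgami, namghla, namgnm, namgoh
  Position 0: all 'n' => match
  Position 1: all 'a' => match
  Position 2: all 'm' => match
  Position 3: all 'g' => match
  Position 4: ('a', 'h', 'n', 'o') => mismatch, stop
LCP = "namg" (length 4)

4


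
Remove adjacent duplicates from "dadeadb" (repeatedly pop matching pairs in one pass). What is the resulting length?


Input: dadeadb
Stack-based adjacent duplicate removal:
  Read 'd': push. Stack: d
  Read 'a': push. Stack: da
  Read 'd': push. Stack: dad
  Read 'e': push. Stack: dade
  Read 'a': push. Stack: dadea
  Read 'd': push. Stack: dadead
  Read 'b': push. Stack: dadeadb
Final stack: "dadeadb" (length 7)

7


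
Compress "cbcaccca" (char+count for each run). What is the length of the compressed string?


Input: cbcaccca
Runs:
  'c' x 1 => "c1"
  'b' x 1 => "b1"
  'c' x 1 => "c1"
  'a' x 1 => "a1"
  'c' x 3 => "c3"
  'a' x 1 => "a1"
Compressed: "c1b1c1a1c3a1"
Compressed length: 12

12


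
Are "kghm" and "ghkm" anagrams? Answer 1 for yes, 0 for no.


Strings: "kghm", "ghkm"
Sorted first:  ghkm
Sorted second: ghkm
Sorted forms match => anagrams

1


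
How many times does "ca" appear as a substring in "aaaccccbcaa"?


Searching for "ca" in "aaaccccbcaa"
Scanning each position:
  Position 0: "aa" => no
  Position 1: "aa" => no
  Position 2: "ac" => no
  Position 3: "cc" => no
  Position 4: "cc" => no
  Position 5: "cc" => no
  Position 6: "cb" => no
  Position 7: "bc" => no
  Position 8: "ca" => MATCH
  Position 9: "aa" => no
Total occurrences: 1

1


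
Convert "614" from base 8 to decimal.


Input: "614" in base 8
Positional expansion:
  Digit '6' (value 6) x 8^2 = 384
  Digit '1' (value 1) x 8^1 = 8
  Digit '4' (value 4) x 8^0 = 4
Sum = 396

396


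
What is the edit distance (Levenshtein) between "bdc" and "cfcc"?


Computing edit distance: "bdc" -> "cfcc"
DP table:
           c    f    c    c
      0    1    2    3    4
  b   1    1    2    3    4
  d   2    2    2    3    4
  c   3    2    3    2    3
Edit distance = dp[3][4] = 3

3


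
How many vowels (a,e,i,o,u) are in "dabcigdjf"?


Input: dabcigdjf
Checking each character:
  'd' at position 0: consonant
  'a' at position 1: vowel (running total: 1)
  'b' at position 2: consonant
  'c' at position 3: consonant
  'i' at position 4: vowel (running total: 2)
  'g' at position 5: consonant
  'd' at position 6: consonant
  'j' at position 7: consonant
  'f' at position 8: consonant
Total vowels: 2

2


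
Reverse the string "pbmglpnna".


Input: pbmglpnna
Reading characters right to left:
  Position 8: 'a'
  Position 7: 'n'
  Position 6: 'n'
  Position 5: 'p'
  Position 4: 'l'
  Position 3: 'g'
  Position 2: 'm'
  Position 1: 'b'
  Position 0: 'p'
Reversed: annplgmbp

annplgmbp


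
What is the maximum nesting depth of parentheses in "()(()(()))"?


Input: "()(()(()))"
Tracking depth:
  Position 0 '(': depth becomes 1
  Position 1 ')': depth becomes 0
  Position 2 '(': depth becomes 1
  Position 3 '(': depth becomes 2
  Position 4 ')': depth becomes 1
  Position 5 '(': depth becomes 2
  Position 6 '(': depth becomes 3
  Position 7 ')': depth becomes 2
  Position 8 ')': depth becomes 1
  Position 9 ')': depth becomes 0
Maximum depth reached: 3

3


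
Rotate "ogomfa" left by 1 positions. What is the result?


Input: "ogomfa", rotate left by 1
First 1 characters: "o"
Remaining characters: "gomfa"
Concatenate remaining + first: "gomfa" + "o" = "gomfao"

gomfao


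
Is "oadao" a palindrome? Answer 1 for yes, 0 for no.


Input: oadao
Reversed: oadao
  Compare pos 0 ('o') with pos 4 ('o'): match
  Compare pos 1 ('a') with pos 3 ('a'): match
Result: palindrome

1


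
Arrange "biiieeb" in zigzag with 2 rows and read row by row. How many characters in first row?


Zigzag "biiieeb" into 2 rows:
Placing characters:
  'b' => row 0
  'i' => row 1
  'i' => row 0
  'i' => row 1
  'e' => row 0
  'e' => row 1
  'b' => row 0
Rows:
  Row 0: "bieb"
  Row 1: "iie"
First row length: 4

4


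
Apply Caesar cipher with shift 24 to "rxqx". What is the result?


Caesar cipher: shift "rxqx" by 24
  'r' (pos 17) + 24 = pos 15 = 'p'
  'x' (pos 23) + 24 = pos 21 = 'v'
  'q' (pos 16) + 24 = pos 14 = 'o'
  'x' (pos 23) + 24 = pos 21 = 'v'
Result: pvov

pvov


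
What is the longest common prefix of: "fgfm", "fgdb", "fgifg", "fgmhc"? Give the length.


Words: fgfm, fgdb, fgifg, fgmhc
  Position 0: all 'f' => match
  Position 1: all 'g' => match
  Position 2: ('f', 'd', 'i', 'm') => mismatch, stop
LCP = "fg" (length 2)

2


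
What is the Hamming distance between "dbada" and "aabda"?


Comparing "dbada" and "aabda" position by position:
  Position 0: 'd' vs 'a' => differ
  Position 1: 'b' vs 'a' => differ
  Position 2: 'a' vs 'b' => differ
  Position 3: 'd' vs 'd' => same
  Position 4: 'a' vs 'a' => same
Total differences (Hamming distance): 3

3


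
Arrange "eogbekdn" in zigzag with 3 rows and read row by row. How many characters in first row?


Zigzag "eogbekdn" into 3 rows:
Placing characters:
  'e' => row 0
  'o' => row 1
  'g' => row 2
  'b' => row 1
  'e' => row 0
  'k' => row 1
  'd' => row 2
  'n' => row 1
Rows:
  Row 0: "ee"
  Row 1: "obkn"
  Row 2: "gd"
First row length: 2

2


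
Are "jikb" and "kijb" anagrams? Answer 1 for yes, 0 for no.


Strings: "jikb", "kijb"
Sorted first:  bijk
Sorted second: bijk
Sorted forms match => anagrams

1


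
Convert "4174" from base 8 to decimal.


Input: "4174" in base 8
Positional expansion:
  Digit '4' (value 4) x 8^3 = 2048
  Digit '1' (value 1) x 8^2 = 64
  Digit '7' (value 7) x 8^1 = 56
  Digit '4' (value 4) x 8^0 = 4
Sum = 2172

2172


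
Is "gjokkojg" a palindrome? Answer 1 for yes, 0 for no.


Input: gjokkojg
Reversed: gjokkojg
  Compare pos 0 ('g') with pos 7 ('g'): match
  Compare pos 1 ('j') with pos 6 ('j'): match
  Compare pos 2 ('o') with pos 5 ('o'): match
  Compare pos 3 ('k') with pos 4 ('k'): match
Result: palindrome

1


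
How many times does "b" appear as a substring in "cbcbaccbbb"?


Searching for "b" in "cbcbaccbbb"
Scanning each position:
  Position 0: "c" => no
  Position 1: "b" => MATCH
  Position 2: "c" => no
  Position 3: "b" => MATCH
  Position 4: "a" => no
  Position 5: "c" => no
  Position 6: "c" => no
  Position 7: "b" => MATCH
  Position 8: "b" => MATCH
  Position 9: "b" => MATCH
Total occurrences: 5

5


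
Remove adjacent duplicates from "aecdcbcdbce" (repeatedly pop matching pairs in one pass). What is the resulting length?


Input: aecdcbcdbce
Stack-based adjacent duplicate removal:
  Read 'a': push. Stack: a
  Read 'e': push. Stack: ae
  Read 'c': push. Stack: aec
  Read 'd': push. Stack: aecd
  Read 'c': push. Stack: aecdc
  Read 'b': push. Stack: aecdcb
  Read 'c': push. Stack: aecdcbc
  Read 'd': push. Stack: aecdcbcd
  Read 'b': push. Stack: aecdcbcdb
  Read 'c': push. Stack: aecdcbcdbc
  Read 'e': push. Stack: aecdcbcdbce
Final stack: "aecdcbcdbce" (length 11)

11


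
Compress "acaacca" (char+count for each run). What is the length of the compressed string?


Input: acaacca
Runs:
  'a' x 1 => "a1"
  'c' x 1 => "c1"
  'a' x 2 => "a2"
  'c' x 2 => "c2"
  'a' x 1 => "a1"
Compressed: "a1c1a2c2a1"
Compressed length: 10

10


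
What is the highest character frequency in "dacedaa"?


Input: dacedaa
Character counts:
  'a': 3
  'c': 1
  'd': 2
  'e': 1
Maximum frequency: 3

3


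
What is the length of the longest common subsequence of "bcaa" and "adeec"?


LCS of "bcaa" and "adeec"
DP table:
           a    d    e    e    c
      0    0    0    0    0    0
  b   0    0    0    0    0    0
  c   0    0    0    0    0    1
  a   0    1    1    1    1    1
  a   0    1    1    1    1    1
LCS length = dp[4][5] = 1

1


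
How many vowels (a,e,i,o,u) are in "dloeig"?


Input: dloeig
Checking each character:
  'd' at position 0: consonant
  'l' at position 1: consonant
  'o' at position 2: vowel (running total: 1)
  'e' at position 3: vowel (running total: 2)
  'i' at position 4: vowel (running total: 3)
  'g' at position 5: consonant
Total vowels: 3

3


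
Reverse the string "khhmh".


Input: khhmh
Reading characters right to left:
  Position 4: 'h'
  Position 3: 'm'
  Position 2: 'h'
  Position 1: 'h'
  Position 0: 'k'
Reversed: hmhhk

hmhhk


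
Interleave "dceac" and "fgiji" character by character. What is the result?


Interleaving "dceac" and "fgiji":
  Position 0: 'd' from first, 'f' from second => "df"
  Position 1: 'c' from first, 'g' from second => "cg"
  Position 2: 'e' from first, 'i' from second => "ei"
  Position 3: 'a' from first, 'j' from second => "aj"
  Position 4: 'c' from first, 'i' from second => "ci"
Result: dfcgeiajci

dfcgeiajci


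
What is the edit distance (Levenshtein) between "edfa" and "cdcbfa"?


Computing edit distance: "edfa" -> "cdcbfa"
DP table:
           c    d    c    b    f    a
      0    1    2    3    4    5    6
  e   1    1    2    3    4    5    6
  d   2    2    1    2    3    4    5
  f   3    3    2    2    3    3    4
  a   4    4    3    3    3    4    3
Edit distance = dp[4][6] = 3

3


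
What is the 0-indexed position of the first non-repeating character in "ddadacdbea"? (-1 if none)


Input: ddadacdbea
Character frequencies:
  'a': 3
  'b': 1
  'c': 1
  'd': 4
  'e': 1
Scanning left to right for freq == 1:
  Position 0 ('d'): freq=4, skip
  Position 1 ('d'): freq=4, skip
  Position 2 ('a'): freq=3, skip
  Position 3 ('d'): freq=4, skip
  Position 4 ('a'): freq=3, skip
  Position 5 ('c'): unique! => answer = 5

5


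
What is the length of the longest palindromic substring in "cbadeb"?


Input: "cbadeb"
Checking substrings for palindromes:
  No multi-char palindromic substrings found
Longest palindromic substring: "c" with length 1

1


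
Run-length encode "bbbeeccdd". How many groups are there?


Input: bbbeeccdd
Scanning for consecutive runs:
  Group 1: 'b' x 3 (positions 0-2)
  Group 2: 'e' x 2 (positions 3-4)
  Group 3: 'c' x 2 (positions 5-6)
  Group 4: 'd' x 2 (positions 7-8)
Total groups: 4

4


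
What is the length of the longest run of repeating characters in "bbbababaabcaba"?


Input: "bbbababaabcaba"
Scanning for longest run:
  Position 1 ('b'): continues run of 'b', length=2
  Position 2 ('b'): continues run of 'b', length=3
  Position 3 ('a'): new char, reset run to 1
  Position 4 ('b'): new char, reset run to 1
  Position 5 ('a'): new char, reset run to 1
  Position 6 ('b'): new char, reset run to 1
  Position 7 ('a'): new char, reset run to 1
  Position 8 ('a'): continues run of 'a', length=2
  Position 9 ('b'): new char, reset run to 1
  Position 10 ('c'): new char, reset run to 1
  Position 11 ('a'): new char, reset run to 1
  Position 12 ('b'): new char, reset run to 1
  Position 13 ('a'): new char, reset run to 1
Longest run: 'b' with length 3

3


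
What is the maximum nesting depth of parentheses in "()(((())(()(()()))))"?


Input: "()(((())(()(()()))))"
Tracking depth:
  Position 0 '(': depth becomes 1
  Position 1 ')': depth becomes 0
  Position 2 '(': depth becomes 1
  Position 3 '(': depth becomes 2
  Position 4 '(': depth becomes 3
  Position 5 '(': depth becomes 4
  Position 6 ')': depth becomes 3
  Position 7 ')': depth becomes 2
  Position 8 '(': depth becomes 3
  Position 9 '(': depth becomes 4
  Position 10 ')': depth becomes 3
  Position 11 '(': depth becomes 4
  Position 12 '(': depth becomes 5
  Position 13 ')': depth becomes 4
  Position 14 '(': depth becomes 5
  Position 15 ')': depth becomes 4
  Position 16 ')': depth becomes 3
  Position 17 ')': depth becomes 2
  Position 18 ')': depth becomes 1
  Position 19 ')': depth becomes 0
Maximum depth reached: 5

5


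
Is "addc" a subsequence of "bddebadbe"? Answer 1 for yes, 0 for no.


Check if "addc" is a subsequence of "bddebadbe"
Greedy scan:
  Position 0 ('b'): no match needed
  Position 1 ('d'): no match needed
  Position 2 ('d'): no match needed
  Position 3 ('e'): no match needed
  Position 4 ('b'): no match needed
  Position 5 ('a'): matches sub[0] = 'a'
  Position 6 ('d'): matches sub[1] = 'd'
  Position 7 ('b'): no match needed
  Position 8 ('e'): no match needed
Only matched 2/4 characters => not a subsequence

0


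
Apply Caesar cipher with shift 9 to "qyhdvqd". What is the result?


Caesar cipher: shift "qyhdvqd" by 9
  'q' (pos 16) + 9 = pos 25 = 'z'
  'y' (pos 24) + 9 = pos 7 = 'h'
  'h' (pos 7) + 9 = pos 16 = 'q'
  'd' (pos 3) + 9 = pos 12 = 'm'
  'v' (pos 21) + 9 = pos 4 = 'e'
  'q' (pos 16) + 9 = pos 25 = 'z'
  'd' (pos 3) + 9 = pos 12 = 'm'
Result: zhqmezm

zhqmezm


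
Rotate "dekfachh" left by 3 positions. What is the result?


Input: "dekfachh", rotate left by 3
First 3 characters: "dek"
Remaining characters: "fachh"
Concatenate remaining + first: "fachh" + "dek" = "fachhdek"

fachhdek


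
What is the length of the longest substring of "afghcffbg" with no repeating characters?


Input: "afghcffbg"
Sliding window (track last position of each char):
  Position 0 ('a'): window [0,0] length 1 -- new best
  Position 1 ('f'): window [0,1] length 2 -- new best
  Position 2 ('g'): window [0,2] length 3 -- new best
  Position 3 ('h'): window [0,3] length 4 -- new best
  Position 4 ('c'): window [0,4] length 5 -- new best
  Position 5 ('f'): repeat (last at 1), move window start to 2
  Position 5 ('f'): window [2,5] length 4
  Position 6 ('f'): repeat (last at 5), move window start to 6
  Position 6 ('f'): window [6,6] length 1
  Position 7 ('b'): window [6,7] length 2
  Position 8 ('g'): window [6,8] length 3
Longest substring with no repeats: "afghc" with length 5

5


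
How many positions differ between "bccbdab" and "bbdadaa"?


Comparing "bccbdab" and "bbdadaa" position by position:
  Position 0: 'b' vs 'b' => same
  Position 1: 'c' vs 'b' => DIFFER
  Position 2: 'c' vs 'd' => DIFFER
  Position 3: 'b' vs 'a' => DIFFER
  Position 4: 'd' vs 'd' => same
  Position 5: 'a' vs 'a' => same
  Position 6: 'b' vs 'a' => DIFFER
Positions that differ: 4

4


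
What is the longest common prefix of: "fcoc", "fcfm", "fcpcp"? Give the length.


Words: fcoc, fcfm, fcpcp
  Position 0: all 'f' => match
  Position 1: all 'c' => match
  Position 2: ('o', 'f', 'p') => mismatch, stop
LCP = "fc" (length 2)

2


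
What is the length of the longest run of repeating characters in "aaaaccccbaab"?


Input: "aaaaccccbaab"
Scanning for longest run:
  Position 1 ('a'): continues run of 'a', length=2
  Position 2 ('a'): continues run of 'a', length=3
  Position 3 ('a'): continues run of 'a', length=4
  Position 4 ('c'): new char, reset run to 1
  Position 5 ('c'): continues run of 'c', length=2
  Position 6 ('c'): continues run of 'c', length=3
  Position 7 ('c'): continues run of 'c', length=4
  Position 8 ('b'): new char, reset run to 1
  Position 9 ('a'): new char, reset run to 1
  Position 10 ('a'): continues run of 'a', length=2
  Position 11 ('b'): new char, reset run to 1
Longest run: 'a' with length 4

4


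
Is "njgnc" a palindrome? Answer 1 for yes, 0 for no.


Input: njgnc
Reversed: cngjn
  Compare pos 0 ('n') with pos 4 ('c'): MISMATCH
  Compare pos 1 ('j') with pos 3 ('n'): MISMATCH
Result: not a palindrome

0


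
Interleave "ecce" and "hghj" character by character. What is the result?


Interleaving "ecce" and "hghj":
  Position 0: 'e' from first, 'h' from second => "eh"
  Position 1: 'c' from first, 'g' from second => "cg"
  Position 2: 'c' from first, 'h' from second => "ch"
  Position 3: 'e' from first, 'j' from second => "ej"
Result: ehcgchej

ehcgchej


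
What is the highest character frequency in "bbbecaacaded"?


Input: bbbecaacaded
Character counts:
  'a': 3
  'b': 3
  'c': 2
  'd': 2
  'e': 2
Maximum frequency: 3

3


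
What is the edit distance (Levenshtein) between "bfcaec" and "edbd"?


Computing edit distance: "bfcaec" -> "edbd"
DP table:
           e    d    b    d
      0    1    2    3    4
  b   1    1    2    2    3
  f   2    2    2    3    3
  c   3    3    3    3    4
  a   4    4    4    4    4
  e   5    4    5    5    5
  c   6    5    5    6    6
Edit distance = dp[6][4] = 6

6


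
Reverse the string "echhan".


Input: echhan
Reading characters right to left:
  Position 5: 'n'
  Position 4: 'a'
  Position 3: 'h'
  Position 2: 'h'
  Position 1: 'c'
  Position 0: 'e'
Reversed: nahhce

nahhce


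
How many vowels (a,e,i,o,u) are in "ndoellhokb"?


Input: ndoellhokb
Checking each character:
  'n' at position 0: consonant
  'd' at position 1: consonant
  'o' at position 2: vowel (running total: 1)
  'e' at position 3: vowel (running total: 2)
  'l' at position 4: consonant
  'l' at position 5: consonant
  'h' at position 6: consonant
  'o' at position 7: vowel (running total: 3)
  'k' at position 8: consonant
  'b' at position 9: consonant
Total vowels: 3

3


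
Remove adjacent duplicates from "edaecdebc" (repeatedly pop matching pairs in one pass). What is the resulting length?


Input: edaecdebc
Stack-based adjacent duplicate removal:
  Read 'e': push. Stack: e
  Read 'd': push. Stack: ed
  Read 'a': push. Stack: eda
  Read 'e': push. Stack: edae
  Read 'c': push. Stack: edaec
  Read 'd': push. Stack: edaecd
  Read 'e': push. Stack: edaecde
  Read 'b': push. Stack: edaecdeb
  Read 'c': push. Stack: edaecdebc
Final stack: "edaecdebc" (length 9)

9


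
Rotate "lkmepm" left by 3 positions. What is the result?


Input: "lkmepm", rotate left by 3
First 3 characters: "lkm"
Remaining characters: "epm"
Concatenate remaining + first: "epm" + "lkm" = "epmlkm"

epmlkm


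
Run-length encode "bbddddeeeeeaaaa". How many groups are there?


Input: bbddddeeeeeaaaa
Scanning for consecutive runs:
  Group 1: 'b' x 2 (positions 0-1)
  Group 2: 'd' x 4 (positions 2-5)
  Group 3: 'e' x 5 (positions 6-10)
  Group 4: 'a' x 4 (positions 11-14)
Total groups: 4

4


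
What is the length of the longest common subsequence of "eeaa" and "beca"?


LCS of "eeaa" and "beca"
DP table:
           b    e    c    a
      0    0    0    0    0
  e   0    0    1    1    1
  e   0    0    1    1    1
  a   0    0    1    1    2
  a   0    0    1    1    2
LCS length = dp[4][4] = 2

2


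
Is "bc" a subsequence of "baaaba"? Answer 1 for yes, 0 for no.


Check if "bc" is a subsequence of "baaaba"
Greedy scan:
  Position 0 ('b'): matches sub[0] = 'b'
  Position 1 ('a'): no match needed
  Position 2 ('a'): no match needed
  Position 3 ('a'): no match needed
  Position 4 ('b'): no match needed
  Position 5 ('a'): no match needed
Only matched 1/2 characters => not a subsequence

0


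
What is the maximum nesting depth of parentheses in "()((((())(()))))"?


Input: "()((((())(()))))"
Tracking depth:
  Position 0 '(': depth becomes 1
  Position 1 ')': depth becomes 0
  Position 2 '(': depth becomes 1
  Position 3 '(': depth becomes 2
  Position 4 '(': depth becomes 3
  Position 5 '(': depth becomes 4
  Position 6 '(': depth becomes 5
  Position 7 ')': depth becomes 4
  Position 8 ')': depth becomes 3
  Position 9 '(': depth becomes 4
  Position 10 '(': depth becomes 5
  Position 11 ')': depth becomes 4
  Position 12 ')': depth becomes 3
  Position 13 ')': depth becomes 2
  Position 14 ')': depth becomes 1
  Position 15 ')': depth becomes 0
Maximum depth reached: 5

5


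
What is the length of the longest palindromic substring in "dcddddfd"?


Input: "dcddddfd"
Checking substrings for palindromes:
  [2:6] "dddd" (len 4) => palindrome
  [0:3] "dcd" (len 3) => palindrome
  [2:5] "ddd" (len 3) => palindrome
  [3:6] "ddd" (len 3) => palindrome
  [5:8] "dfd" (len 3) => palindrome
  [2:4] "dd" (len 2) => palindrome
Longest palindromic substring: "dddd" with length 4

4


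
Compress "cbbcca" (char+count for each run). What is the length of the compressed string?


Input: cbbcca
Runs:
  'c' x 1 => "c1"
  'b' x 2 => "b2"
  'c' x 2 => "c2"
  'a' x 1 => "a1"
Compressed: "c1b2c2a1"
Compressed length: 8

8


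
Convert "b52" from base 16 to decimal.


Input: "b52" in base 16
Positional expansion:
  Digit 'b' (value 11) x 16^2 = 2816
  Digit '5' (value 5) x 16^1 = 80
  Digit '2' (value 2) x 16^0 = 2
Sum = 2898

2898


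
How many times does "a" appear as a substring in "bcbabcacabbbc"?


Searching for "a" in "bcbabcacabbbc"
Scanning each position:
  Position 0: "b" => no
  Position 1: "c" => no
  Position 2: "b" => no
  Position 3: "a" => MATCH
  Position 4: "b" => no
  Position 5: "c" => no
  Position 6: "a" => MATCH
  Position 7: "c" => no
  Position 8: "a" => MATCH
  Position 9: "b" => no
  Position 10: "b" => no
  Position 11: "b" => no
  Position 12: "c" => no
Total occurrences: 3

3


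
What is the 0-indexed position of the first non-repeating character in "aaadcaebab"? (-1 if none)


Input: aaadcaebab
Character frequencies:
  'a': 5
  'b': 2
  'c': 1
  'd': 1
  'e': 1
Scanning left to right for freq == 1:
  Position 0 ('a'): freq=5, skip
  Position 1 ('a'): freq=5, skip
  Position 2 ('a'): freq=5, skip
  Position 3 ('d'): unique! => answer = 3

3


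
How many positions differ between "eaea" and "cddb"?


Comparing "eaea" and "cddb" position by position:
  Position 0: 'e' vs 'c' => DIFFER
  Position 1: 'a' vs 'd' => DIFFER
  Position 2: 'e' vs 'd' => DIFFER
  Position 3: 'a' vs 'b' => DIFFER
Positions that differ: 4

4


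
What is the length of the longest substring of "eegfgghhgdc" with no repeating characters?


Input: "eegfgghhgdc"
Sliding window (track last position of each char):
  Position 0 ('e'): window [0,0] length 1 -- new best
  Position 1 ('e'): repeat (last at 0), move window start to 1
  Position 1 ('e'): window [1,1] length 1
  Position 2 ('g'): window [1,2] length 2 -- new best
  Position 3 ('f'): window [1,3] length 3 -- new best
  Position 4 ('g'): repeat (last at 2), move window start to 3
  Position 4 ('g'): window [3,4] length 2
  Position 5 ('g'): repeat (last at 4), move window start to 5
  Position 5 ('g'): window [5,5] length 1
  Position 6 ('h'): window [5,6] length 2
  Position 7 ('h'): repeat (last at 6), move window start to 7
  Position 7 ('h'): window [7,7] length 1
  Position 8 ('g'): window [7,8] length 2
  Position 9 ('d'): window [7,9] length 3
  Position 10 ('c'): window [7,10] length 4 -- new best
Longest substring with no repeats: "hgdc" with length 4

4


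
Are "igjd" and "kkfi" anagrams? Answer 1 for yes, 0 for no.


Strings: "igjd", "kkfi"
Sorted first:  dgij
Sorted second: fikk
Differ at position 0: 'd' vs 'f' => not anagrams

0


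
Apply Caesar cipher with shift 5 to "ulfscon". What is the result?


Caesar cipher: shift "ulfscon" by 5
  'u' (pos 20) + 5 = pos 25 = 'z'
  'l' (pos 11) + 5 = pos 16 = 'q'
  'f' (pos 5) + 5 = pos 10 = 'k'
  's' (pos 18) + 5 = pos 23 = 'x'
  'c' (pos 2) + 5 = pos 7 = 'h'
  'o' (pos 14) + 5 = pos 19 = 't'
  'n' (pos 13) + 5 = pos 18 = 's'
Result: zqkxhts

zqkxhts


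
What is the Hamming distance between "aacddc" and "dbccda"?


Comparing "aacddc" and "dbccda" position by position:
  Position 0: 'a' vs 'd' => differ
  Position 1: 'a' vs 'b' => differ
  Position 2: 'c' vs 'c' => same
  Position 3: 'd' vs 'c' => differ
  Position 4: 'd' vs 'd' => same
  Position 5: 'c' vs 'a' => differ
Total differences (Hamming distance): 4

4


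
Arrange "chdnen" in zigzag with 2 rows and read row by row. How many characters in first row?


Zigzag "chdnen" into 2 rows:
Placing characters:
  'c' => row 0
  'h' => row 1
  'd' => row 0
  'n' => row 1
  'e' => row 0
  'n' => row 1
Rows:
  Row 0: "cde"
  Row 1: "hnn"
First row length: 3

3


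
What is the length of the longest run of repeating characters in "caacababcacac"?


Input: "caacababcacac"
Scanning for longest run:
  Position 1 ('a'): new char, reset run to 1
  Position 2 ('a'): continues run of 'a', length=2
  Position 3 ('c'): new char, reset run to 1
  Position 4 ('a'): new char, reset run to 1
  Position 5 ('b'): new char, reset run to 1
  Position 6 ('a'): new char, reset run to 1
  Position 7 ('b'): new char, reset run to 1
  Position 8 ('c'): new char, reset run to 1
  Position 9 ('a'): new char, reset run to 1
  Position 10 ('c'): new char, reset run to 1
  Position 11 ('a'): new char, reset run to 1
  Position 12 ('c'): new char, reset run to 1
Longest run: 'a' with length 2

2


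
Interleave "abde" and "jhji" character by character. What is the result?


Interleaving "abde" and "jhji":
  Position 0: 'a' from first, 'j' from second => "aj"
  Position 1: 'b' from first, 'h' from second => "bh"
  Position 2: 'd' from first, 'j' from second => "dj"
  Position 3: 'e' from first, 'i' from second => "ei"
Result: ajbhdjei

ajbhdjei


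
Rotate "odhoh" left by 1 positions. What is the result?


Input: "odhoh", rotate left by 1
First 1 characters: "o"
Remaining characters: "dhoh"
Concatenate remaining + first: "dhoh" + "o" = "dhoho"

dhoho


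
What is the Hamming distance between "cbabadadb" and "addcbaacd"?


Comparing "cbabadadb" and "addcbaacd" position by position:
  Position 0: 'c' vs 'a' => differ
  Position 1: 'b' vs 'd' => differ
  Position 2: 'a' vs 'd' => differ
  Position 3: 'b' vs 'c' => differ
  Position 4: 'a' vs 'b' => differ
  Position 5: 'd' vs 'a' => differ
  Position 6: 'a' vs 'a' => same
  Position 7: 'd' vs 'c' => differ
  Position 8: 'b' vs 'd' => differ
Total differences (Hamming distance): 8

8


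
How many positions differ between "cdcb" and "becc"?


Comparing "cdcb" and "becc" position by position:
  Position 0: 'c' vs 'b' => DIFFER
  Position 1: 'd' vs 'e' => DIFFER
  Position 2: 'c' vs 'c' => same
  Position 3: 'b' vs 'c' => DIFFER
Positions that differ: 3

3


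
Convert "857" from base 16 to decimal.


Input: "857" in base 16
Positional expansion:
  Digit '8' (value 8) x 16^2 = 2048
  Digit '5' (value 5) x 16^1 = 80
  Digit '7' (value 7) x 16^0 = 7
Sum = 2135

2135


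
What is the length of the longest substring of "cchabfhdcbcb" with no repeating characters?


Input: "cchabfhdcbcb"
Sliding window (track last position of each char):
  Position 0 ('c'): window [0,0] length 1 -- new best
  Position 1 ('c'): repeat (last at 0), move window start to 1
  Position 1 ('c'): window [1,1] length 1
  Position 2 ('h'): window [1,2] length 2 -- new best
  Position 3 ('a'): window [1,3] length 3 -- new best
  Position 4 ('b'): window [1,4] length 4 -- new best
  Position 5 ('f'): window [1,5] length 5 -- new best
  Position 6 ('h'): repeat (last at 2), move window start to 3
  Position 6 ('h'): window [3,6] length 4
  Position 7 ('d'): window [3,7] length 5
  Position 8 ('c'): window [3,8] length 6 -- new best
  Position 9 ('b'): repeat (last at 4), move window start to 5
  Position 9 ('b'): window [5,9] length 5
  Position 10 ('c'): repeat (last at 8), move window start to 9
  Position 10 ('c'): window [9,10] length 2
  Position 11 ('b'): repeat (last at 9), move window start to 10
  Position 11 ('b'): window [10,11] length 2
Longest substring with no repeats: "abfhdc" with length 6

6


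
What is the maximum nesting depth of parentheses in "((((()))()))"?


Input: "((((()))()))"
Tracking depth:
  Position 0 '(': depth becomes 1
  Position 1 '(': depth becomes 2
  Position 2 '(': depth becomes 3
  Position 3 '(': depth becomes 4
  Position 4 '(': depth becomes 5
  Position 5 ')': depth becomes 4
  Position 6 ')': depth becomes 3
  Position 7 ')': depth becomes 2
  Position 8 '(': depth becomes 3
  Position 9 ')': depth becomes 2
  Position 10 ')': depth becomes 1
  Position 11 ')': depth becomes 0
Maximum depth reached: 5

5


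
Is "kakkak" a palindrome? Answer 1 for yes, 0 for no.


Input: kakkak
Reversed: kakkak
  Compare pos 0 ('k') with pos 5 ('k'): match
  Compare pos 1 ('a') with pos 4 ('a'): match
  Compare pos 2 ('k') with pos 3 ('k'): match
Result: palindrome

1


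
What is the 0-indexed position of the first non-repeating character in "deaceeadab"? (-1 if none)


Input: deaceeadab
Character frequencies:
  'a': 3
  'b': 1
  'c': 1
  'd': 2
  'e': 3
Scanning left to right for freq == 1:
  Position 0 ('d'): freq=2, skip
  Position 1 ('e'): freq=3, skip
  Position 2 ('a'): freq=3, skip
  Position 3 ('c'): unique! => answer = 3

3


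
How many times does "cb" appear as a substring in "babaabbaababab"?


Searching for "cb" in "babaabbaababab"
Scanning each position:
  Position 0: "ba" => no
  Position 1: "ab" => no
  Position 2: "ba" => no
  Position 3: "aa" => no
  Position 4: "ab" => no
  Position 5: "bb" => no
  Position 6: "ba" => no
  Position 7: "aa" => no
  Position 8: "ab" => no
  Position 9: "ba" => no
  Position 10: "ab" => no
  Position 11: "ba" => no
  Position 12: "ab" => no
Total occurrences: 0

0


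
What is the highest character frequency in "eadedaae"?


Input: eadedaae
Character counts:
  'a': 3
  'd': 2
  'e': 3
Maximum frequency: 3

3


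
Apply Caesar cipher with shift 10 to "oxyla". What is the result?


Caesar cipher: shift "oxyla" by 10
  'o' (pos 14) + 10 = pos 24 = 'y'
  'x' (pos 23) + 10 = pos 7 = 'h'
  'y' (pos 24) + 10 = pos 8 = 'i'
  'l' (pos 11) + 10 = pos 21 = 'v'
  'a' (pos 0) + 10 = pos 10 = 'k'
Result: yhivk

yhivk


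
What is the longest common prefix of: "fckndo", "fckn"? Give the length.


Words: fckndo, fckn
  Position 0: all 'f' => match
  Position 1: all 'c' => match
  Position 2: all 'k' => match
  Position 3: all 'n' => match
LCP = "fckn" (length 4)

4


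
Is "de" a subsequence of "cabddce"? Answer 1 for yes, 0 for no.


Check if "de" is a subsequence of "cabddce"
Greedy scan:
  Position 0 ('c'): no match needed
  Position 1 ('a'): no match needed
  Position 2 ('b'): no match needed
  Position 3 ('d'): matches sub[0] = 'd'
  Position 4 ('d'): no match needed
  Position 5 ('c'): no match needed
  Position 6 ('e'): matches sub[1] = 'e'
All 2 characters matched => is a subsequence

1


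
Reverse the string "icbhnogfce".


Input: icbhnogfce
Reading characters right to left:
  Position 9: 'e'
  Position 8: 'c'
  Position 7: 'f'
  Position 6: 'g'
  Position 5: 'o'
  Position 4: 'n'
  Position 3: 'h'
  Position 2: 'b'
  Position 1: 'c'
  Position 0: 'i'
Reversed: ecfgonhbci

ecfgonhbci


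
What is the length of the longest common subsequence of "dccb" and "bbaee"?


LCS of "dccb" and "bbaee"
DP table:
           b    b    a    e    e
      0    0    0    0    0    0
  d   0    0    0    0    0    0
  c   0    0    0    0    0    0
  c   0    0    0    0    0    0
  b   0    1    1    1    1    1
LCS length = dp[4][5] = 1

1


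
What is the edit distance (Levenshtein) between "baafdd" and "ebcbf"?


Computing edit distance: "baafdd" -> "ebcbf"
DP table:
           e    b    c    b    f
      0    1    2    3    4    5
  b   1    1    1    2    3    4
  a   2    2    2    2    3    4
  a   3    3    3    3    3    4
  f   4    4    4    4    4    3
  d   5    5    5    5    5    4
  d   6    6    6    6    6    5
Edit distance = dp[6][5] = 5

5


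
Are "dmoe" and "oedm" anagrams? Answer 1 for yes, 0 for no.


Strings: "dmoe", "oedm"
Sorted first:  demo
Sorted second: demo
Sorted forms match => anagrams

1


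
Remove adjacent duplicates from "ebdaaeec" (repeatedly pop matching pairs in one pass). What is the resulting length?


Input: ebdaaeec
Stack-based adjacent duplicate removal:
  Read 'e': push. Stack: e
  Read 'b': push. Stack: eb
  Read 'd': push. Stack: ebd
  Read 'a': push. Stack: ebda
  Read 'a': matches stack top 'a' => pop. Stack: ebd
  Read 'e': push. Stack: ebde
  Read 'e': matches stack top 'e' => pop. Stack: ebd
  Read 'c': push. Stack: ebdc
Final stack: "ebdc" (length 4)

4


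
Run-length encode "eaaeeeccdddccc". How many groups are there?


Input: eaaeeeccdddccc
Scanning for consecutive runs:
  Group 1: 'e' x 1 (positions 0-0)
  Group 2: 'a' x 2 (positions 1-2)
  Group 3: 'e' x 3 (positions 3-5)
  Group 4: 'c' x 2 (positions 6-7)
  Group 5: 'd' x 3 (positions 8-10)
  Group 6: 'c' x 3 (positions 11-13)
Total groups: 6

6


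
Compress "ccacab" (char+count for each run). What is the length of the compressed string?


Input: ccacab
Runs:
  'c' x 2 => "c2"
  'a' x 1 => "a1"
  'c' x 1 => "c1"
  'a' x 1 => "a1"
  'b' x 1 => "b1"
Compressed: "c2a1c1a1b1"
Compressed length: 10

10


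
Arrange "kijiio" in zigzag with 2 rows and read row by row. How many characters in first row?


Zigzag "kijiio" into 2 rows:
Placing characters:
  'k' => row 0
  'i' => row 1
  'j' => row 0
  'i' => row 1
  'i' => row 0
  'o' => row 1
Rows:
  Row 0: "kji"
  Row 1: "iio"
First row length: 3

3


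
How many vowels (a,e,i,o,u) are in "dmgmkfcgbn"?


Input: dmgmkfcgbn
Checking each character:
  'd' at position 0: consonant
  'm' at position 1: consonant
  'g' at position 2: consonant
  'm' at position 3: consonant
  'k' at position 4: consonant
  'f' at position 5: consonant
  'c' at position 6: consonant
  'g' at position 7: consonant
  'b' at position 8: consonant
  'n' at position 9: consonant
Total vowels: 0

0


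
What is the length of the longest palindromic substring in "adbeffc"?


Input: "adbeffc"
Checking substrings for palindromes:
  [4:6] "ff" (len 2) => palindrome
Longest palindromic substring: "ff" with length 2

2


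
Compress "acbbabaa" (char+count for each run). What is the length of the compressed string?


Input: acbbabaa
Runs:
  'a' x 1 => "a1"
  'c' x 1 => "c1"
  'b' x 2 => "b2"
  'a' x 1 => "a1"
  'b' x 1 => "b1"
  'a' x 2 => "a2"
Compressed: "a1c1b2a1b1a2"
Compressed length: 12

12


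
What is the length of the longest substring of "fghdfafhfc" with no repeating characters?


Input: "fghdfafhfc"
Sliding window (track last position of each char):
  Position 0 ('f'): window [0,0] length 1 -- new best
  Position 1 ('g'): window [0,1] length 2 -- new best
  Position 2 ('h'): window [0,2] length 3 -- new best
  Position 3 ('d'): window [0,3] length 4 -- new best
  Position 4 ('f'): repeat (last at 0), move window start to 1
  Position 4 ('f'): window [1,4] length 4
  Position 5 ('a'): window [1,5] length 5 -- new best
  Position 6 ('f'): repeat (last at 4), move window start to 5
  Position 6 ('f'): window [5,6] length 2
  Position 7 ('h'): window [5,7] length 3
  Position 8 ('f'): repeat (last at 6), move window start to 7
  Position 8 ('f'): window [7,8] length 2
  Position 9 ('c'): window [7,9] length 3
Longest substring with no repeats: "ghdfa" with length 5

5


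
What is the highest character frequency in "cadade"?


Input: cadade
Character counts:
  'a': 2
  'c': 1
  'd': 2
  'e': 1
Maximum frequency: 2

2


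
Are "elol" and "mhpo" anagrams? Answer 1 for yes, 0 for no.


Strings: "elol", "mhpo"
Sorted first:  ello
Sorted second: hmop
Differ at position 0: 'e' vs 'h' => not anagrams

0


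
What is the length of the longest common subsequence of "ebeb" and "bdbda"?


LCS of "ebeb" and "bdbda"
DP table:
           b    d    b    d    a
      0    0    0    0    0    0
  e   0    0    0    0    0    0
  b   0    1    1    1    1    1
  e   0    1    1    1    1    1
  b   0    1    1    2    2    2
LCS length = dp[4][5] = 2

2


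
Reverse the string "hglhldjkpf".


Input: hglhldjkpf
Reading characters right to left:
  Position 9: 'f'
  Position 8: 'p'
  Position 7: 'k'
  Position 6: 'j'
  Position 5: 'd'
  Position 4: 'l'
  Position 3: 'h'
  Position 2: 'l'
  Position 1: 'g'
  Position 0: 'h'
Reversed: fpkjdlhlgh

fpkjdlhlgh


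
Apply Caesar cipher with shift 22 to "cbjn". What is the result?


Caesar cipher: shift "cbjn" by 22
  'c' (pos 2) + 22 = pos 24 = 'y'
  'b' (pos 1) + 22 = pos 23 = 'x'
  'j' (pos 9) + 22 = pos 5 = 'f'
  'n' (pos 13) + 22 = pos 9 = 'j'
Result: yxfj

yxfj


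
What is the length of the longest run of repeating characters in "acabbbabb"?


Input: "acabbbabb"
Scanning for longest run:
  Position 1 ('c'): new char, reset run to 1
  Position 2 ('a'): new char, reset run to 1
  Position 3 ('b'): new char, reset run to 1
  Position 4 ('b'): continues run of 'b', length=2
  Position 5 ('b'): continues run of 'b', length=3
  Position 6 ('a'): new char, reset run to 1
  Position 7 ('b'): new char, reset run to 1
  Position 8 ('b'): continues run of 'b', length=2
Longest run: 'b' with length 3

3


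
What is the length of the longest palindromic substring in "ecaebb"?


Input: "ecaebb"
Checking substrings for palindromes:
  [4:6] "bb" (len 2) => palindrome
Longest palindromic substring: "bb" with length 2

2


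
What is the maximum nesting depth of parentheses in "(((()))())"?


Input: "(((()))())"
Tracking depth:
  Position 0 '(': depth becomes 1
  Position 1 '(': depth becomes 2
  Position 2 '(': depth becomes 3
  Position 3 '(': depth becomes 4
  Position 4 ')': depth becomes 3
  Position 5 ')': depth becomes 2
  Position 6 ')': depth becomes 1
  Position 7 '(': depth becomes 2
  Position 8 ')': depth becomes 1
  Position 9 ')': depth becomes 0
Maximum depth reached: 4

4


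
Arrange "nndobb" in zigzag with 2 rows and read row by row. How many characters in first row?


Zigzag "nndobb" into 2 rows:
Placing characters:
  'n' => row 0
  'n' => row 1
  'd' => row 0
  'o' => row 1
  'b' => row 0
  'b' => row 1
Rows:
  Row 0: "ndb"
  Row 1: "nob"
First row length: 3

3


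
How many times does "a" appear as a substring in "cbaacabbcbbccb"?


Searching for "a" in "cbaacabbcbbccb"
Scanning each position:
  Position 0: "c" => no
  Position 1: "b" => no
  Position 2: "a" => MATCH
  Position 3: "a" => MATCH
  Position 4: "c" => no
  Position 5: "a" => MATCH
  Position 6: "b" => no
  Position 7: "b" => no
  Position 8: "c" => no
  Position 9: "b" => no
  Position 10: "b" => no
  Position 11: "c" => no
  Position 12: "c" => no
  Position 13: "b" => no
Total occurrences: 3

3


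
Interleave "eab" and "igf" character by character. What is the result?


Interleaving "eab" and "igf":
  Position 0: 'e' from first, 'i' from second => "ei"
  Position 1: 'a' from first, 'g' from second => "ag"
  Position 2: 'b' from first, 'f' from second => "bf"
Result: eiagbf

eiagbf


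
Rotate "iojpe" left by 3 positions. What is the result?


Input: "iojpe", rotate left by 3
First 3 characters: "ioj"
Remaining characters: "pe"
Concatenate remaining + first: "pe" + "ioj" = "peioj"

peioj


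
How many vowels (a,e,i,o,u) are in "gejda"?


Input: gejda
Checking each character:
  'g' at position 0: consonant
  'e' at position 1: vowel (running total: 1)
  'j' at position 2: consonant
  'd' at position 3: consonant
  'a' at position 4: vowel (running total: 2)
Total vowels: 2

2


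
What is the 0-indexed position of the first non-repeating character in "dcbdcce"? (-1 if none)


Input: dcbdcce
Character frequencies:
  'b': 1
  'c': 3
  'd': 2
  'e': 1
Scanning left to right for freq == 1:
  Position 0 ('d'): freq=2, skip
  Position 1 ('c'): freq=3, skip
  Position 2 ('b'): unique! => answer = 2

2
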